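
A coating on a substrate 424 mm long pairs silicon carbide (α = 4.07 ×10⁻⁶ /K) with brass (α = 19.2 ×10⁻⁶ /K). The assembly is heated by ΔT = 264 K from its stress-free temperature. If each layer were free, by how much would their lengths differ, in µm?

Δα = |4.07 − 19.2|×10⁻⁶/K = 15.1×10⁻⁶/K.
ΔL_mismatch = Δα·L·ΔT = 15.1×10⁻⁶ × 424.0 mm × 264.0 K = 1690 µm.

1690 µm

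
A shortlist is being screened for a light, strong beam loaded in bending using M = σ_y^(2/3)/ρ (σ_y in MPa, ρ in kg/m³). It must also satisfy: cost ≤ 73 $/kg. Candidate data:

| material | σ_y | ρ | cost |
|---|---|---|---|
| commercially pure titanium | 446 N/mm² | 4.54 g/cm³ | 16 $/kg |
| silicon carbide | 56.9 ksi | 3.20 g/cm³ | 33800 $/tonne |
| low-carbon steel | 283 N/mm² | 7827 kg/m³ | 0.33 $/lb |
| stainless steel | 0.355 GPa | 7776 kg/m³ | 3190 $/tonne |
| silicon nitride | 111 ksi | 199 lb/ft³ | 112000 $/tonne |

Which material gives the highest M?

Screen on constraints: cost ≤ 73 $/kg. Survivors: commercially pure titanium, silicon carbide, low-carbon steel, stainless steel.
After converting to SI:
  commercially pure titanium: σ_y = 446.0 MPa, ρ = 4540 kg/m³
  silicon carbide: σ_y = 392.3 MPa, ρ = 3200 kg/m³
  low-carbon steel: σ_y = 283.0 MPa, ρ = 7827 kg/m³
  stainless steel: σ_y = 355.0 MPa, ρ = 7776 kg/m³
  silicon carbide: M = 16.7×10⁻³
  commercially pure titanium: M = 12.9×10⁻³
  stainless steel: M = 6.45×10⁻³
  low-carbon steel: M = 5.51×10⁻³
Silicon carbide ranks first.

silicon carbide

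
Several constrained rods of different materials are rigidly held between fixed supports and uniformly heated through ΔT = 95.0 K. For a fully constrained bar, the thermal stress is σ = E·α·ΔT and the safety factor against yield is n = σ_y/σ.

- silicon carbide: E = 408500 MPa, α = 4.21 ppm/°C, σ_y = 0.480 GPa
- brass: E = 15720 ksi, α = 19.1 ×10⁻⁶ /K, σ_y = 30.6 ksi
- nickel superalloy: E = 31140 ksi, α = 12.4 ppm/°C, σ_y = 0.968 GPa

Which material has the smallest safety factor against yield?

brass

Converting E to GPa, α to ×10⁻⁶/K, σ_y to MPa, then σ and n for each:
  silicon carbide: E = 408.5, α = 4.21, σ_y = 480.0 → σ = 163 MPa, n = 2.94
  brass: E = 108.4, α = 19.1, σ_y = 211.0 → σ = 197 MPa, n = 1.07
  nickel superalloy: E = 214.7, α = 12.4, σ_y = 968.0 → σ = 253 MPa, n = 3.83
Smallest n: brass with n = 1.07.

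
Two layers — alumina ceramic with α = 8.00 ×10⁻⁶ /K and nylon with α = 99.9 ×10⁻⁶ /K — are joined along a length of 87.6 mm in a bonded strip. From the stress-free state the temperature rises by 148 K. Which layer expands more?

α(alumina ceramic) = 8.00×10⁻⁶/K vs α(nylon) = 99.9×10⁻⁶/K.
Higher α expands more for the same ΔT: nylon.

nylon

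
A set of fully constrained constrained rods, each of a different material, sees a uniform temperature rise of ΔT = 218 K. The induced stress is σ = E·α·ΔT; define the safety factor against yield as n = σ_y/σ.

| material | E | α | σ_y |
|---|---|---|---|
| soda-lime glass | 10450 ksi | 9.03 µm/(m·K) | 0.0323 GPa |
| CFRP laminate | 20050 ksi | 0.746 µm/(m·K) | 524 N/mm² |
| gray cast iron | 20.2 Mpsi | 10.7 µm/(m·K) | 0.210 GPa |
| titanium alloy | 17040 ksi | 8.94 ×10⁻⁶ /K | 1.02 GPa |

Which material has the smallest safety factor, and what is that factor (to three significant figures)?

Per material, after unit conversion:
  soda-lime glass: E = 72.05, α = 9.03, σ_y = 32.30 → σ = 142 MPa, n = 0.228
  CFRP laminate: E = 138.2, α = 0.746, σ_y = 524.0 → σ = 22.5 MPa, n = 23.3
  gray cast iron: E = 139.3, α = 10.7, σ_y = 210.0 → σ = 325 MPa, n = 0.646
  titanium alloy: E = 117.5, α = 8.94, σ_y = 1020 → σ = 229 MPa, n = 4.45
Soda-lime glass has the lowest safety factor, n = 0.228.

soda-lime glass, n = 0.228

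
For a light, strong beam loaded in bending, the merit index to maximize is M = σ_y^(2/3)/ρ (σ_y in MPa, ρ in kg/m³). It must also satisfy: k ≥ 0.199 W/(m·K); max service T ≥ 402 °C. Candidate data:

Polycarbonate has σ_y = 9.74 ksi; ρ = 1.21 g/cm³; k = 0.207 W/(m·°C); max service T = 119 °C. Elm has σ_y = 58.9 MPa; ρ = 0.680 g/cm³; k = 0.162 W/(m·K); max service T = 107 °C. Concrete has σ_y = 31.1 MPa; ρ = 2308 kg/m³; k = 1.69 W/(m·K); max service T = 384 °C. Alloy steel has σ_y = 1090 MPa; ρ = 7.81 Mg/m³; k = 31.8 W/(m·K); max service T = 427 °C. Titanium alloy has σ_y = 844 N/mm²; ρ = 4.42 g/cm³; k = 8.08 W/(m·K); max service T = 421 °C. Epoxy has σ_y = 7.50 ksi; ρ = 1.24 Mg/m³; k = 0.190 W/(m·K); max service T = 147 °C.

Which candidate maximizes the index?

titanium alloy

Screen on constraints: k ≥ 0.199 W/(m·K); max service T ≥ 402 °C. Survivors: alloy steel, titanium alloy.
Convert each candidate to consistent units, then evaluate M:
  alloy steel: σ_y = 1090 MPa, ρ = 7810 kg/m³
  titanium alloy: σ_y = 844.0 MPa, ρ = 4420 kg/m³
  titanium alloy: M = 20.2×10⁻³
  alloy steel: M = 13.6×10⁻³
The maximum is for titanium alloy.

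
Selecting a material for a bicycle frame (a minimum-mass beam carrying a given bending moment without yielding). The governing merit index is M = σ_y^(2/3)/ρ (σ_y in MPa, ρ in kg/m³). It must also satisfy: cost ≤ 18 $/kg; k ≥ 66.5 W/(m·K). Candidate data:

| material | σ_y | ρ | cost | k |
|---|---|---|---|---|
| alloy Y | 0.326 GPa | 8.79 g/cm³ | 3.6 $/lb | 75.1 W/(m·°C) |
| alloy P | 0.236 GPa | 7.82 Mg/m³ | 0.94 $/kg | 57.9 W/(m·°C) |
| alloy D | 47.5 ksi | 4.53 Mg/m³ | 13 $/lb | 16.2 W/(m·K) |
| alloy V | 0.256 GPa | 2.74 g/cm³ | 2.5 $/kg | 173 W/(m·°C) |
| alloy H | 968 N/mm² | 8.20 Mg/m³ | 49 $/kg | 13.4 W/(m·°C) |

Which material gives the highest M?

alloy V

Screen on constraints: cost ≤ 18 $/kg; k ≥ 66.5 W/(m·K). Survivors: alloy Y, alloy V.
Putting every candidate on a common basis:
  alloy Y: σ_y = 326.0 MPa, ρ = 8790 kg/m³
  alloy V: σ_y = 256.0 MPa, ρ = 2740 kg/m³
  alloy V: M = 14.7×10⁻³
  alloy Y: M = 5.39×10⁻³
Highest index: alloy V.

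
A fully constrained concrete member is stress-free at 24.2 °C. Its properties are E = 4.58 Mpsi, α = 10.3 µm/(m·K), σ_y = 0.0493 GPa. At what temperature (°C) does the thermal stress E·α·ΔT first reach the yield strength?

E = 4.58 Mpsi = 31.58 GPa.
σ_y = 0.0493 GPa = 49.30 MPa.
E·α·ΔT = 49.30 MPa ⇒ ΔT = 49.30 / (31.58×10³ × 10.3×10⁻⁶) = 151.6 K.
T = 24.2 + 151.6 = 175.8 °C.

176 °C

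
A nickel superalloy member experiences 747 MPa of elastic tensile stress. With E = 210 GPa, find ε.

3.56×10⁻³

ε = σ/E = 747 / 210000 = 3.56×10⁻³.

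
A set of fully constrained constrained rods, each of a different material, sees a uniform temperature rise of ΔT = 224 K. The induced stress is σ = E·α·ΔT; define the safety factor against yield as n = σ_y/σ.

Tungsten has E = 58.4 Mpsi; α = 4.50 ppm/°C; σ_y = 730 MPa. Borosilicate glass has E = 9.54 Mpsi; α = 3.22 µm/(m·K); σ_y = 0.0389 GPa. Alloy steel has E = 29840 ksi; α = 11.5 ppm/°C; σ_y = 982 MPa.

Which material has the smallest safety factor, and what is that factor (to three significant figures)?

In consistent units (E in GPa, α in ×10⁻⁶/K, σ_y in MPa):
  tungsten: E = 402.7, α = 4.50, σ_y = 730.0 → σ = 406 MPa, n = 1.80
  borosilicate glass: E = 65.78, α = 3.22, σ_y = 38.90 → σ = 47.4 MPa, n = 0.820
  alloy steel: E = 205.7, α = 11.5, σ_y = 982.0 → σ = 530 MPa, n = 1.85
Borosilicate glass has the lowest safety factor, n = 0.820.

borosilicate glass, n = 0.820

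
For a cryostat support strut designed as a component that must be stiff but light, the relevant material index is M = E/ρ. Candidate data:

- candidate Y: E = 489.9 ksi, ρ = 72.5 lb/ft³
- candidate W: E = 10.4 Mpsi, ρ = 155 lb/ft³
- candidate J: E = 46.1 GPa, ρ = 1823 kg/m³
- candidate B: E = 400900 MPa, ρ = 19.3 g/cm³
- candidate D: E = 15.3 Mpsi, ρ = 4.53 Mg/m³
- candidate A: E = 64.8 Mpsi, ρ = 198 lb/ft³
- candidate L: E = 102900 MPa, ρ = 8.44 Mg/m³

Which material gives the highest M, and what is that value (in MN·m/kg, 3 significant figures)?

Normalizing units and computing the index:
  candidate Y: E = 3.378 GPa, ρ = 1161 kg/m³
  candidate W: E = 71.71 GPa, ρ = 2483 kg/m³
  candidate J: E = 46.10 GPa, ρ = 1823 kg/m³
  candidate B: E = 400.9 GPa, ρ = 19300 kg/m³
  candidate D: E = 105.5 GPa, ρ = 4530 kg/m³
  candidate A: E = 446.8 GPa, ρ = 3172 kg/m³
  candidate L: E = 102.9 GPa, ρ = 8440 kg/m³
  candidate A: M = 141 MN·m/kg
  candidate W: M = 28.9 MN·m/kg
  candidate J: M = 25.3 MN·m/kg
  candidate D: M = 23.3 MN·m/kg
  candidate B: M = 20.8 MN·m/kg
  candidate L: M = 12.2 MN·m/kg
  candidate Y: M = 2.91 MN·m/kg
The maximum is for candidate A.

candidate A, M = 141 MN·m/kg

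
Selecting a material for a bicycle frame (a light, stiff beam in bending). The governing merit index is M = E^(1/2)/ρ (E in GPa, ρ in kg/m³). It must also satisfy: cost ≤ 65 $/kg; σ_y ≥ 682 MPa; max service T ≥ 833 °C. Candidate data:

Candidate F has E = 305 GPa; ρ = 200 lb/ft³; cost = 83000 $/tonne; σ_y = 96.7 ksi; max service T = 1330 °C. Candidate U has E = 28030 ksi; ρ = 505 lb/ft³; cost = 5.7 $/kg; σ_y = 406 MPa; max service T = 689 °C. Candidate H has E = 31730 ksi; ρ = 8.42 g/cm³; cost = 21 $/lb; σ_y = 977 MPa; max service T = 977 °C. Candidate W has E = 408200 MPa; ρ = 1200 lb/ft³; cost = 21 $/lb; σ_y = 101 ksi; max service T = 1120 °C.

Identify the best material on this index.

Screen on constraints: cost ≤ 65 $/kg; σ_y ≥ 682 MPa; max service T ≥ 833 °C. Survivors: candidate H, candidate W.
Convert each candidate to consistent units, then evaluate M:
  candidate H: E = 218.8 GPa, ρ = 8420 kg/m³
  candidate W: E = 408.2 GPa, ρ = 19220 kg/m³
  candidate H: M = 1.76×10⁻³
  candidate W: M = 1.05×10⁻³
The maximum is for candidate H.

candidate H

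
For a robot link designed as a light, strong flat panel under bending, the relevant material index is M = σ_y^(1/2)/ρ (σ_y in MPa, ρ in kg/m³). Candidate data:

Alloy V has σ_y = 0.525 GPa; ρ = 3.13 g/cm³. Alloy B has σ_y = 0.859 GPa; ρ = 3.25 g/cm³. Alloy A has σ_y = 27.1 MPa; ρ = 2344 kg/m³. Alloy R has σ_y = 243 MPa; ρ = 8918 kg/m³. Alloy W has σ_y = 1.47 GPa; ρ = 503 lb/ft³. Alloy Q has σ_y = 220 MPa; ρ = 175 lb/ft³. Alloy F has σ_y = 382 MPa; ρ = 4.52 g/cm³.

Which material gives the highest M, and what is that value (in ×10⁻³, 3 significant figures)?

Putting every candidate on a common basis:
  alloy V: σ_y = 525.0 MPa, ρ = 3130 kg/m³
  alloy B: σ_y = 859.0 MPa, ρ = 3250 kg/m³
  alloy A: σ_y = 27.10 MPa, ρ = 2344 kg/m³
  alloy R: σ_y = 243.0 MPa, ρ = 8918 kg/m³
  alloy W: σ_y = 1470 MPa, ρ = 8057 kg/m³
  alloy Q: σ_y = 220.0 MPa, ρ = 2803 kg/m³
  alloy F: σ_y = 382.0 MPa, ρ = 4520 kg/m³
  alloy B: M = 9.02×10⁻³
  alloy V: M = 7.32×10⁻³
  alloy Q: M = 5.29×10⁻³
  alloy W: M = 4.76×10⁻³
  alloy F: M = 4.32×10⁻³
  alloy A: M = 2.22×10⁻³
  alloy R: M = 1.75×10⁻³
Alloy B ranks first.

alloy B, M = 9.02×10⁻³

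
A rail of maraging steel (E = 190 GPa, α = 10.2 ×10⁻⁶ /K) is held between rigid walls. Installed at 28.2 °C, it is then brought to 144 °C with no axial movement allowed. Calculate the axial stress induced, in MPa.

ΔT = 115.8 K. Constrained thermal stress σ = E·α·ΔT = 190.0×10³ MPa × 10.2×10⁻⁶ × 115.8 = 224 MPa (compressive).

224 MPa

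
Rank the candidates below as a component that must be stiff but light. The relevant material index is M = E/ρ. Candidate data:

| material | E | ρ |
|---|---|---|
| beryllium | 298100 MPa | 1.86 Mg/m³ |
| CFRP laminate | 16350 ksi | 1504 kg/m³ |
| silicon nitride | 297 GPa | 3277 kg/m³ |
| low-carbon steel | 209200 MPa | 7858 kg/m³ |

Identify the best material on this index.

Normalizing units and computing the index:
  beryllium: E = 298.1 GPa, ρ = 1860 kg/m³
  CFRP laminate: E = 112.7 GPa, ρ = 1504 kg/m³
  silicon nitride: E = 297.0 GPa, ρ = 3277 kg/m³
  low-carbon steel: E = 209.2 GPa, ρ = 7858 kg/m³
  beryllium: M = 160 MN·m/kg
  silicon nitride: M = 90.6 MN·m/kg
  CFRP laminate: M = 75.0 MN·m/kg
  low-carbon steel: M = 26.6 MN·m/kg
Beryllium has the largest M.

beryllium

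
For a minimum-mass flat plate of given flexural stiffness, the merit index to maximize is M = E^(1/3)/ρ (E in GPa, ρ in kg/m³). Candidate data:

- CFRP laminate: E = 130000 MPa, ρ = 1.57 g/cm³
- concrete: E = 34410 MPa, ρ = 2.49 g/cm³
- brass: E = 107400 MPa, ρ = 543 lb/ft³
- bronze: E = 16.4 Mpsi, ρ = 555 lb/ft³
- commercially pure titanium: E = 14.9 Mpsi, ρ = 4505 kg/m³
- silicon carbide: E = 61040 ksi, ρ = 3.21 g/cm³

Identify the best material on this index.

Putting every candidate on a common basis:
  CFRP laminate: E = 130.0 GPa, ρ = 1570 kg/m³
  concrete: E = 34.41 GPa, ρ = 2490 kg/m³
  brass: E = 107.4 GPa, ρ = 8698 kg/m³
  bronze: E = 113.1 GPa, ρ = 8890 kg/m³
  commercially pure titanium: E = 102.7 GPa, ρ = 4505 kg/m³
  silicon carbide: E = 420.9 GPa, ρ = 3210 kg/m³
  CFRP laminate: M = 3.23×10⁻³
  silicon carbide: M = 2.33×10⁻³
  concrete: M = 1.31×10⁻³
  commercially pure titanium: M = 1.04×10⁻³
  brass: M = 0.546×10⁻³
  bronze: M = 0.544×10⁻³
CFRP laminate has the largest M.

CFRP laminate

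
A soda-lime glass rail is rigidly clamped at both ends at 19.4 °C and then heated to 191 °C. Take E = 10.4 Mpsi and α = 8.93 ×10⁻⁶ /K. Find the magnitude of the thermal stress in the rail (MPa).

110 MPa

E = 10.4 Mpsi = 71.71 GPa.
ΔT = 171.6 K. Constrained thermal stress σ = E·α·ΔT = 71.71×10³ MPa × 8.93×10⁻⁶ × 171.6 = 110 MPa (compressive).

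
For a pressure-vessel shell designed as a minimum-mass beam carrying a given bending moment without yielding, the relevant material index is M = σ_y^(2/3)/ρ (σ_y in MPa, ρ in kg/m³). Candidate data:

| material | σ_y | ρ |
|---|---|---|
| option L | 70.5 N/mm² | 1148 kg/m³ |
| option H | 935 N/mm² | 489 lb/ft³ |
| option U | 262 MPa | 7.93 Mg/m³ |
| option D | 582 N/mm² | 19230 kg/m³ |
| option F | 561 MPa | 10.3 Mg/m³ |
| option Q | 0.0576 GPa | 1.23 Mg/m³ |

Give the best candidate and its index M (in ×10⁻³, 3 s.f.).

Putting every candidate on a common basis:
  option L: σ_y = 70.50 MPa, ρ = 1148 kg/m³
  option H: σ_y = 935.0 MPa, ρ = 7833 kg/m³
  option U: σ_y = 262.0 MPa, ρ = 7930 kg/m³
  option D: σ_y = 582.0 MPa, ρ = 19230 kg/m³
  option F: σ_y = 561.0 MPa, ρ = 10300 kg/m³
  option Q: σ_y = 57.60 MPa, ρ = 1230 kg/m³
  option L: M = 14.9×10⁻³
  option H: M = 12.2×10⁻³
  option Q: M = 12.1×10⁻³
  option F: M = 6.60×10⁻³
  option U: M = 5.16×10⁻³
  option D: M = 3.62×10⁻³
Option L ranks first.

option L, M = 14.9×10⁻³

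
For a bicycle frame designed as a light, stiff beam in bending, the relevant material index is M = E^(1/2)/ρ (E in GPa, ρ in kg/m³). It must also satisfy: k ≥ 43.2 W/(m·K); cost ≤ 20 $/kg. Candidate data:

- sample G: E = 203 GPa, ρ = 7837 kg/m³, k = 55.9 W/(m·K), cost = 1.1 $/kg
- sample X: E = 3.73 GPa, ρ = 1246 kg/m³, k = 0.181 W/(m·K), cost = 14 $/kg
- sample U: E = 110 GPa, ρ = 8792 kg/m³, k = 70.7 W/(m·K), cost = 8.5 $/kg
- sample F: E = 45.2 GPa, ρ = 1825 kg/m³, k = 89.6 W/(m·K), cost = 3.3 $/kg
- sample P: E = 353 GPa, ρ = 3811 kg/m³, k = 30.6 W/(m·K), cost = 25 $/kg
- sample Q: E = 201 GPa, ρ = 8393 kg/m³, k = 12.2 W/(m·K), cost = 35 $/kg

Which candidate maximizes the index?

sample F

Screen on constraints: k ≥ 43.2 W/(m·K); cost ≤ 20 $/kg. Survivors: sample G, sample U, sample F.
Computing M directly (units already consistent):
  sample F: M = 3.68×10⁻³
  sample G: M = 1.82×10⁻³
  sample U: M = 1.19×10⁻³
Sample F has the largest M.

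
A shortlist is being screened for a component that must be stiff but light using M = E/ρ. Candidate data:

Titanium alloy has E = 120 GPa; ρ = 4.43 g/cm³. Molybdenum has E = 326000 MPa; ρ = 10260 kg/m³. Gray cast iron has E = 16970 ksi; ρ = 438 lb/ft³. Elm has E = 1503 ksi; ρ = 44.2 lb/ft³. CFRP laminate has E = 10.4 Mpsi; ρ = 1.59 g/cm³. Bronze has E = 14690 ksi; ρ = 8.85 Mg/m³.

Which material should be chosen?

CFRP laminate

Putting every candidate on a common basis:
  titanium alloy: E = 120.0 GPa, ρ = 4430 kg/m³
  molybdenum: E = 326.0 GPa, ρ = 10260 kg/m³
  gray cast iron: E = 117.0 GPa, ρ = 7016 kg/m³
  elm: E = 10.36 GPa, ρ = 708.0 kg/m³
  CFRP laminate: E = 71.71 GPa, ρ = 1590 kg/m³
  bronze: E = 101.3 GPa, ρ = 8850 kg/m³
  CFRP laminate: M = 45.1 MN·m/kg
  molybdenum: M = 31.8 MN·m/kg
  titanium alloy: M = 27.1 MN·m/kg
  gray cast iron: M = 16.7 MN·m/kg
  elm: M = 14.6 MN·m/kg
  bronze: M = 11.4 MN·m/kg
CFRP laminate has the largest M.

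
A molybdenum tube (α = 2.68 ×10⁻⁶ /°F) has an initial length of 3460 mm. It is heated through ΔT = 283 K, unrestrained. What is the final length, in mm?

3464.7 mm

Convert α: 2.68×10⁻⁶/°F × (9/5) = 4.82×10⁻⁶/K.
ΔL = α·L₀·ΔT = 4.82×10⁻⁶ × 3460 mm × 283.0 K = 4.72 mm.
L = L₀ + ΔL = 3460 + 4.72 = 3464.7 mm.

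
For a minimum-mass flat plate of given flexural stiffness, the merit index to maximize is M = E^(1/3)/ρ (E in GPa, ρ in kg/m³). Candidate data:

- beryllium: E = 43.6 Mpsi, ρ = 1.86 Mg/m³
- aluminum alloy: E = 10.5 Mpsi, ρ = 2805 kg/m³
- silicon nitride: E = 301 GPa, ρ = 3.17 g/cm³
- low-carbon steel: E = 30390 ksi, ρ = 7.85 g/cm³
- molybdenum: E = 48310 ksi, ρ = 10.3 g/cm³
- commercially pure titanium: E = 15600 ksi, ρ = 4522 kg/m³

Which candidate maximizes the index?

beryllium

Putting every candidate on a common basis:
  beryllium: E = 300.6 GPa, ρ = 1860 kg/m³
  aluminum alloy: E = 72.39 GPa, ρ = 2805 kg/m³
  silicon nitride: E = 301.0 GPa, ρ = 3170 kg/m³
  low-carbon steel: E = 209.5 GPa, ρ = 7850 kg/m³
  molybdenum: E = 333.1 GPa, ρ = 10300 kg/m³
  commercially pure titanium: E = 107.6 GPa, ρ = 4522 kg/m³
  beryllium: M = 3.60×10⁻³
  silicon nitride: M = 2.11×10⁻³
  aluminum alloy: M = 1.49×10⁻³
  commercially pure titanium: M = 1.05×10⁻³
  low-carbon steel: M = 0.757×10⁻³
  molybdenum: M = 0.673×10⁻³
Beryllium ranks first.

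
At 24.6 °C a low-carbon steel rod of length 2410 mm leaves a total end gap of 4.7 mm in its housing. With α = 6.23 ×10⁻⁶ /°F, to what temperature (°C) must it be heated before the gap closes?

199 °C

α = 6.23×10⁻⁶/°F × 9/5 = 11.2×10⁻⁶/K.
α·L₀·ΔT = 4.7 mm ⇒ ΔT = 4.7 / (11.2×10⁻⁶ × 2410.0) = 173.9 K.
T = 24.6 + 173.9 = 198.5 °C.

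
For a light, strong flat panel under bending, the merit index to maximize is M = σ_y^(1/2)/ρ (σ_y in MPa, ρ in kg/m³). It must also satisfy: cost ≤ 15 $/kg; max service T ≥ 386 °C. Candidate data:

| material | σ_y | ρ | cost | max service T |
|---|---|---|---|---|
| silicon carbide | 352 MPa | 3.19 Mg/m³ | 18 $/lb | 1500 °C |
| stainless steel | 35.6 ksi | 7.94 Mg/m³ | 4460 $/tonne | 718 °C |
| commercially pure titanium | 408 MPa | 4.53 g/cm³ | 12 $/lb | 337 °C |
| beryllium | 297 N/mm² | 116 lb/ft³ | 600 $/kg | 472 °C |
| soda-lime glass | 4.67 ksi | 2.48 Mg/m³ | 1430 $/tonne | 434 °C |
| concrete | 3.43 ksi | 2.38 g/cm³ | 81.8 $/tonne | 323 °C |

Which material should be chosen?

Screen on constraints: cost ≤ 15 $/kg; max service T ≥ 386 °C. Survivors: stainless steel, soda-lime glass.
After converting to SI:
  stainless steel: σ_y = 245.5 MPa, ρ = 7940 kg/m³
  soda-lime glass: σ_y = 32.20 MPa, ρ = 2480 kg/m³
  soda-lime glass: M = 2.29×10⁻³
  stainless steel: M = 1.97×10⁻³
Highest index: soda-lime glass.

soda-lime glass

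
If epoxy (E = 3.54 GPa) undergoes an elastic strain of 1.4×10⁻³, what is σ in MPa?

4.96 MPa

σ = E·ε = 3540 MPa × 1.4×10⁻³ = 4.96 MPa.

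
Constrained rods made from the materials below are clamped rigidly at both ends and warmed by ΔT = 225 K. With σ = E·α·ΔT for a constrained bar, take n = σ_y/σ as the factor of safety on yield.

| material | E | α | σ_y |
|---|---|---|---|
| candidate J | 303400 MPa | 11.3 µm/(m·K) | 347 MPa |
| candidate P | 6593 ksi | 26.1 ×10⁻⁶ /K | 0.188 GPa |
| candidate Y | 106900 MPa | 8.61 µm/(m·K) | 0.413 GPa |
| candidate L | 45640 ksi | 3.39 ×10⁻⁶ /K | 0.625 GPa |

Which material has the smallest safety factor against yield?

candidate J

With everything in SI (GPa, ×10⁻⁶/K, MPa):
  candidate J: E = 303.4, α = 11.3, σ_y = 347.0 → σ = 771 MPa, n = 0.450
  candidate P: E = 45.46, α = 26.1, σ_y = 188.0 → σ = 267 MPa, n = 0.704
  candidate Y: E = 106.9, α = 8.61, σ_y = 413.0 → σ = 207 MPa, n = 1.99
  candidate L: E = 314.7, α = 3.39, σ_y = 625.0 → σ = 240 MPa, n = 2.60
Smallest n: candidate J with n = 0.450.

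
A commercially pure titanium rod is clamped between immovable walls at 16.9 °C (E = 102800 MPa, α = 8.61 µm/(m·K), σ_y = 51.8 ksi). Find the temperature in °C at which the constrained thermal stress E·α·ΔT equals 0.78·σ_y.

332 °C

E = 102800 MPa = 102.8 GPa.
σ_y = 51.8 ksi = 357.1 MPa.
E·α·ΔT = 278.6 MPa ⇒ ΔT = 278.6 / (102.8×10³ × 8.61×10⁻⁶) = 314.7 K.
T = 16.9 + 314.7 = 331.6 °C.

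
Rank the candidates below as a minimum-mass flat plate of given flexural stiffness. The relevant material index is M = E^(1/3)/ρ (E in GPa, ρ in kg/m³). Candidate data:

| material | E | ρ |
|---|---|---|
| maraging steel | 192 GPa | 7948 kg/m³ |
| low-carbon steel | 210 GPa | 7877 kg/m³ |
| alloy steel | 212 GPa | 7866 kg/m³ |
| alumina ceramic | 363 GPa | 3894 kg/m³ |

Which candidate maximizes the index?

Computing M directly (units already consistent):
  alumina ceramic: M = 1.83×10⁻³
  alloy steel: M = 0.758×10⁻³
  low-carbon steel: M = 0.755×10⁻³
  maraging steel: M = 0.726×10⁻³
Highest index: alumina ceramic.

alumina ceramic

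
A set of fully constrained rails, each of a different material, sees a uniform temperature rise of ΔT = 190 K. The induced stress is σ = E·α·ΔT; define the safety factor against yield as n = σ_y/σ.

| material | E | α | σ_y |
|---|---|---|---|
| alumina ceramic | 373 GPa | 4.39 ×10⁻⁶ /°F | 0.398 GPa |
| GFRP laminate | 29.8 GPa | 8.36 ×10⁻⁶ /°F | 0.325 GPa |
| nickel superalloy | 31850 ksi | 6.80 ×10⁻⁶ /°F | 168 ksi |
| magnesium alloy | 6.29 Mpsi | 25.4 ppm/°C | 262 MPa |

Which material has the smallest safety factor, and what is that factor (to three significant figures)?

alumina ceramic, n = 0.711

With everything in SI (GPa, ×10⁻⁶/K, MPa):
  alumina ceramic: E = 373.0, α = 7.90, σ_y = 398.0 → σ = 560 MPa, n = 0.711
  GFRP laminate: E = 29.80, α = 15.0, σ_y = 325.0 → σ = 85.2 MPa, n = 3.81
  nickel superalloy: E = 219.6, α = 12.2, σ_y = 1158 → σ = 511 MPa, n = 2.27
  magnesium alloy: E = 43.37, α = 25.4, σ_y = 262.0 → σ = 209 MPa, n = 1.25
The minimum is alumina ceramic at n = 0.711.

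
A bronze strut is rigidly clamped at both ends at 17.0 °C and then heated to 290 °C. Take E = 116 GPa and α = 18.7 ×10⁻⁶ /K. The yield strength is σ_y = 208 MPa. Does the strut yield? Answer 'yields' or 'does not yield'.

ΔT = 273.0 K. Constrained thermal stress σ = E·α·ΔT = 116.0×10³ MPa × 18.7×10⁻⁶ × 273.0 = 592 MPa (compressive).
Compare to σ_y = 208 MPa: σ ≥ σ_y, so it yields.

yields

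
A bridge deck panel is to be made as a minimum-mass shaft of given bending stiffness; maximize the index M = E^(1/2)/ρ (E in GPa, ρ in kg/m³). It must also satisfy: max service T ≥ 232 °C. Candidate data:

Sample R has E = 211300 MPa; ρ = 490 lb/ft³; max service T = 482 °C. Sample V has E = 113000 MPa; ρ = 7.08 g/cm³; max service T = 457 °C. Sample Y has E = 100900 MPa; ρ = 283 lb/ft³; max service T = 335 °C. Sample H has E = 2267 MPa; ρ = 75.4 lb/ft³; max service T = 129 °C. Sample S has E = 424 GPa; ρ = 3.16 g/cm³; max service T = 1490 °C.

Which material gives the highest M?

Screen on constraints: max service T ≥ 232 °C. Survivors: sample R, sample V, sample Y, sample S.
Convert each candidate to consistent units, then evaluate M:
  sample R: E = 211.3 GPa, ρ = 7849 kg/m³
  sample V: E = 113.0 GPa, ρ = 7080 kg/m³
  sample Y: E = 100.9 GPa, ρ = 4533 kg/m³
  sample S: E = 424.0 GPa, ρ = 3160 kg/m³
  sample S: M = 6.52×10⁻³
  sample Y: M = 2.22×10⁻³
  sample R: M = 1.85×10⁻³
  sample V: M = 1.50×10⁻³
Sample S ranks first.

sample S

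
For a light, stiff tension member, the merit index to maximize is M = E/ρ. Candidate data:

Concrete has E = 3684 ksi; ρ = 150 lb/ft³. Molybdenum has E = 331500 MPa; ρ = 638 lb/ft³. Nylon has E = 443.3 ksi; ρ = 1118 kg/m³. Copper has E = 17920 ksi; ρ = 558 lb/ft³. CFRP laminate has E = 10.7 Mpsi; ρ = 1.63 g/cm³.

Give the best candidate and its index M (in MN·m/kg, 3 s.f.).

After converting to SI:
  concrete: E = 25.40 GPa, ρ = 2403 kg/m³
  molybdenum: E = 331.5 GPa, ρ = 10220 kg/m³
  nylon: E = 3.056 GPa, ρ = 1118 kg/m³
  copper: E = 123.6 GPa, ρ = 8938 kg/m³
  CFRP laminate: E = 73.77 GPa, ρ = 1630 kg/m³
  CFRP laminate: M = 45.3 MN·m/kg
  molybdenum: M = 32.4 MN·m/kg
  copper: M = 13.8 MN·m/kg
  concrete: M = 10.6 MN·m/kg
  nylon: M = 2.73 MN·m/kg
CFRP laminate has the largest M.

CFRP laminate, M = 45.3 MN·m/kg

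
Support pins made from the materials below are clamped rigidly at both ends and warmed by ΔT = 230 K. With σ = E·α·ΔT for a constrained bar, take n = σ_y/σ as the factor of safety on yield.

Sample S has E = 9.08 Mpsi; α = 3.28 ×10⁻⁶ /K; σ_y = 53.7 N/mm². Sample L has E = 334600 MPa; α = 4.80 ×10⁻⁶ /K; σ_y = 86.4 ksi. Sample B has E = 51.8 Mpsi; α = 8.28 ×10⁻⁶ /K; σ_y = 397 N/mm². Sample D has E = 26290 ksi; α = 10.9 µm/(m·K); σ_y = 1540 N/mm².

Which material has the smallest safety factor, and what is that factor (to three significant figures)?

Per material, after unit conversion:
  sample S: E = 62.60, α = 3.28, σ_y = 53.70 → σ = 47.2 MPa, n = 1.14
  sample L: E = 334.6, α = 4.80, σ_y = 595.7 → σ = 369 MPa, n = 1.61
  sample B: E = 357.1, α = 8.28, σ_y = 397.0 → σ = 680 MPa, n = 0.584
  sample D: E = 181.3, α = 10.9, σ_y = 1540 → σ = 454 MPa, n = 3.39
The minimum is sample B at n = 0.584.

sample B, n = 0.584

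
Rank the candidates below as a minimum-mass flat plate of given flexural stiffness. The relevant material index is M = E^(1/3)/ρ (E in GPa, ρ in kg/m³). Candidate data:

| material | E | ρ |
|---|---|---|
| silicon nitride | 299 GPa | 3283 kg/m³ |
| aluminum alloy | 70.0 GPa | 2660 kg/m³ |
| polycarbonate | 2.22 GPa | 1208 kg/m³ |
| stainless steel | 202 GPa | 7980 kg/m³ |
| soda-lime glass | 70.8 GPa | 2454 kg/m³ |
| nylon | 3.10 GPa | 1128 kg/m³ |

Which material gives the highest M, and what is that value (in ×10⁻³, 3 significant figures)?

Evaluate M for each candidate:
  silicon nitride: M = 2.04×10⁻³
  soda-lime glass: M = 1.69×10⁻³
  aluminum alloy: M = 1.55×10⁻³
  nylon: M = 1.29×10⁻³
  polycarbonate: M = 1.08×10⁻³
  stainless steel: M = 0.735×10⁻³
Highest index: silicon nitride.

silicon nitride, M = 2.04×10⁻³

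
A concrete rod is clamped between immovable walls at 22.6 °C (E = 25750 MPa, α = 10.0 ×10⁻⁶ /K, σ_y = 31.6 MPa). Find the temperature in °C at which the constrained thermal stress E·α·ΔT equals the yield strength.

145 °C

E = 25750 MPa = 25.75 GPa.
E·α·ΔT = 31.60 MPa ⇒ ΔT = 31.60 / (25.75×10³ × 10.0×10⁻⁶) = 122.7 K.
T = 22.6 + 122.7 = 145.3 °C.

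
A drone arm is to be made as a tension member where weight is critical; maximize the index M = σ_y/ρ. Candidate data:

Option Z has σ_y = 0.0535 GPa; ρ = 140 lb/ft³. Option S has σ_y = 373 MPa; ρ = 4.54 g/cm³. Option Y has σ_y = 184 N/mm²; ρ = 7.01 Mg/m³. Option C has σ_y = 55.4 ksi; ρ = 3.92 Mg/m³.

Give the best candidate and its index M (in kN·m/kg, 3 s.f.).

option C, M = 97.4 kN·m/kg

Putting every candidate on a common basis:
  option Z: σ_y = 53.50 MPa, ρ = 2243 kg/m³
  option S: σ_y = 373.0 MPa, ρ = 4540 kg/m³
  option Y: σ_y = 184.0 MPa, ρ = 7010 kg/m³
  option C: σ_y = 382.0 MPa, ρ = 3920 kg/m³
  option C: M = 97.4 kN·m/kg
  option S: M = 82.2 kN·m/kg
  option Y: M = 26.2 kN·m/kg
  option Z: M = 23.9 kN·m/kg
Option C ranks first.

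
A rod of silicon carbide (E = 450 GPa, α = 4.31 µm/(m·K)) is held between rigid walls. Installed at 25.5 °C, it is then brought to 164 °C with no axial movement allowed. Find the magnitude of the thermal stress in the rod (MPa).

ΔT = 138.5 K. Constrained thermal stress σ = E·α·ΔT = 450.0×10³ MPa × 4.31×10⁻⁶ × 138.5 = 269 MPa (compressive).

269 MPa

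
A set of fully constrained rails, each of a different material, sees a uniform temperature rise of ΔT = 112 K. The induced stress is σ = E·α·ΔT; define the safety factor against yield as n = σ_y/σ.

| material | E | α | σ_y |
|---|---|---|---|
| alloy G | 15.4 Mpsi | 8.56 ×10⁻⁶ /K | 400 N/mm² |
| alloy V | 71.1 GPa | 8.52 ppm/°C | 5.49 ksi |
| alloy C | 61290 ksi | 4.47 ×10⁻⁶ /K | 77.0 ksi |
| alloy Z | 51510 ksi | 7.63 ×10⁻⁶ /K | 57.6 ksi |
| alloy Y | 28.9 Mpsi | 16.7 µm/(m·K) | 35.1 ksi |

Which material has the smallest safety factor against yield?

alloy V

Converting E to GPa, α to ×10⁻⁶/K, σ_y to MPa, then σ and n for each:
  alloy G: E = 106.2, α = 8.56, σ_y = 400.0 → σ = 102 MPa, n = 3.93
  alloy V: E = 71.10, α = 8.52, σ_y = 37.85 → σ = 67.8 MPa, n = 0.558
  alloy C: E = 422.6, α = 4.47, σ_y = 530.9 → σ = 212 MPa, n = 2.51
  alloy Z: E = 355.1, α = 7.63, σ_y = 397.1 → σ = 303 MPa, n = 1.31
  alloy Y: E = 199.3, α = 16.7, σ_y = 242.0 → σ = 373 MPa, n = 0.649
Smallest n: alloy V with n = 0.558.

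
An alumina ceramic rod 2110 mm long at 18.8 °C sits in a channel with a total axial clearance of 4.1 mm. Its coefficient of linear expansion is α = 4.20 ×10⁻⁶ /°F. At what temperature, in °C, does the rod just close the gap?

α = 4.20×10⁻⁶/°F × 9/5 = 7.56×10⁻⁶/K.
α·L₀·ΔT = 4.1 mm ⇒ ΔT = 4.1 / (7.56×10⁻⁶ × 2110.0) = 257.0 K.
T = 18.8 + 257.0 = 275.8 °C.

276 °C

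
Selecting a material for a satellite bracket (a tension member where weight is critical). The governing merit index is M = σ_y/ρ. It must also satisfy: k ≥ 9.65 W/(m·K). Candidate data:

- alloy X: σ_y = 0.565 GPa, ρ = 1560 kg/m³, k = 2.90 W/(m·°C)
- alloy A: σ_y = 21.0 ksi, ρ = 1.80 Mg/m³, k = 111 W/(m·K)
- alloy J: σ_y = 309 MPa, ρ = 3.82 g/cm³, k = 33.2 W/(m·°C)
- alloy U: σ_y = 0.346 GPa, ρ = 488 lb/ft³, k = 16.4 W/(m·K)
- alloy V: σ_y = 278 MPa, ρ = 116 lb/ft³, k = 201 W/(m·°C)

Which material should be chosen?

alloy V

Screen on constraints: k ≥ 9.65 W/(m·K). Survivors: alloy A, alloy J, alloy U, alloy V.
Putting every candidate on a common basis:
  alloy A: σ_y = 144.8 MPa, ρ = 1800 kg/m³
  alloy J: σ_y = 309.0 MPa, ρ = 3820 kg/m³
  alloy U: σ_y = 346.0 MPa, ρ = 7817 kg/m³
  alloy V: σ_y = 278.0 MPa, ρ = 1858 kg/m³
  alloy V: M = 150 kN·m/kg
  alloy J: M = 80.9 kN·m/kg
  alloy A: M = 80.4 kN·m/kg
  alloy U: M = 44.3 kN·m/kg
Alloy V ranks first.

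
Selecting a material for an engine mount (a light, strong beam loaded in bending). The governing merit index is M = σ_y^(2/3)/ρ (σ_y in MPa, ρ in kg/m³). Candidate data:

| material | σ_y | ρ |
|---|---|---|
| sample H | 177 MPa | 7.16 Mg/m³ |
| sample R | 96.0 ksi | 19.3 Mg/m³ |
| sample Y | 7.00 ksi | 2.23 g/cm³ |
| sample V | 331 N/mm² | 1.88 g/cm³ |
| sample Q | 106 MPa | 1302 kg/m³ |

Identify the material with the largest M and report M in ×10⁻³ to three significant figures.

sample V, M = 25.5×10⁻³

In SI units:
  sample H: σ_y = 177.0 MPa, ρ = 7160 kg/m³
  sample R: σ_y = 661.9 MPa, ρ = 19300 kg/m³
  sample Y: σ_y = 48.26 MPa, ρ = 2230 kg/m³
  sample V: σ_y = 331.0 MPa, ρ = 1880 kg/m³
  sample Q: σ_y = 106.0 MPa, ρ = 1302 kg/m³
  sample V: M = 25.5×10⁻³
  sample Q: M = 17.2×10⁻³
  sample Y: M = 5.94×10⁻³
  sample H: M = 4.40×10⁻³
  sample R: M = 3.94×10⁻³
Sample V ranks first.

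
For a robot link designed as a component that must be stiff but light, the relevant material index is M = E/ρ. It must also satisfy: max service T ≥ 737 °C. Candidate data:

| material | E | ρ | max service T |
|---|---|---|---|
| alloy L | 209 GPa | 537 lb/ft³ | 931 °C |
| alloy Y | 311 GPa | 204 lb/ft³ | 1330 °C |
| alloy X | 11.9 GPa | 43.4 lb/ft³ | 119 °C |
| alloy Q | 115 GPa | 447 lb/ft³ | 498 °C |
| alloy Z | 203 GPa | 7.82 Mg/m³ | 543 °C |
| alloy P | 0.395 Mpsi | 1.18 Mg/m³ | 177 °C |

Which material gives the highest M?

alloy Y

Screen on constraints: max service T ≥ 737 °C. Survivors: alloy L, alloy Y.
Convert each candidate to consistent units, then evaluate M:
  alloy L: E = 209.0 GPa, ρ = 8602 kg/m³
  alloy Y: E = 311.0 GPa, ρ = 3268 kg/m³
  alloy Y: M = 95.2 MN·m/kg
  alloy L: M = 24.3 MN·m/kg
Highest index: alloy Y.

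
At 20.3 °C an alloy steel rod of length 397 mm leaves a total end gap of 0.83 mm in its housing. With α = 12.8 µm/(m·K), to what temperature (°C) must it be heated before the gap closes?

184 °C

α·L₀·ΔT = 0.83 mm ⇒ ΔT = 0.83 / (12.8×10⁻⁶ × 397.0) = 163.3 K.
T = 20.3 + 163.3 = 183.6 °C.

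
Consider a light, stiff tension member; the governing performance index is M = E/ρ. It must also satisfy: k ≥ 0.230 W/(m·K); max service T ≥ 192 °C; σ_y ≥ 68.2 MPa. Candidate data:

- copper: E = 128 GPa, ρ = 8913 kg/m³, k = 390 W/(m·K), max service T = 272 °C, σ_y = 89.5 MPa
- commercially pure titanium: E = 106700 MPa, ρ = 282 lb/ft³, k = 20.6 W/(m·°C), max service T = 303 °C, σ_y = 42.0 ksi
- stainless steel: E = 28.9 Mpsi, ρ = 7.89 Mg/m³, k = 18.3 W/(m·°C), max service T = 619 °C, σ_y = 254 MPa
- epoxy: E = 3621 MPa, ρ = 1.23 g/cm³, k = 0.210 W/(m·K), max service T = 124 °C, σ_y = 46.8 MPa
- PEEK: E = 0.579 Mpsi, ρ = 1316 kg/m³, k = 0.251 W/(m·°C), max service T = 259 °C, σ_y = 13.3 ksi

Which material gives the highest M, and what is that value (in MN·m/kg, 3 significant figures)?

Screen on constraints: k ≥ 0.230 W/(m·K); max service T ≥ 192 °C; σ_y ≥ 68.2 MPa. Survivors: copper, commercially pure titanium, stainless steel, PEEK.
In SI units:
  copper: E = 128.0 GPa, ρ = 8913 kg/m³
  commercially pure titanium: E = 106.7 GPa, ρ = 4517 kg/m³
  stainless steel: E = 199.3 GPa, ρ = 7890 kg/m³
  PEEK: E = 3.992 GPa, ρ = 1316 kg/m³
  stainless steel: M = 25.3 MN·m/kg
  commercially pure titanium: M = 23.6 MN·m/kg
  copper: M = 14.4 MN·m/kg
  PEEK: M = 3.03 MN·m/kg
Highest index: stainless steel.

stainless steel, M = 25.3 MN·m/kg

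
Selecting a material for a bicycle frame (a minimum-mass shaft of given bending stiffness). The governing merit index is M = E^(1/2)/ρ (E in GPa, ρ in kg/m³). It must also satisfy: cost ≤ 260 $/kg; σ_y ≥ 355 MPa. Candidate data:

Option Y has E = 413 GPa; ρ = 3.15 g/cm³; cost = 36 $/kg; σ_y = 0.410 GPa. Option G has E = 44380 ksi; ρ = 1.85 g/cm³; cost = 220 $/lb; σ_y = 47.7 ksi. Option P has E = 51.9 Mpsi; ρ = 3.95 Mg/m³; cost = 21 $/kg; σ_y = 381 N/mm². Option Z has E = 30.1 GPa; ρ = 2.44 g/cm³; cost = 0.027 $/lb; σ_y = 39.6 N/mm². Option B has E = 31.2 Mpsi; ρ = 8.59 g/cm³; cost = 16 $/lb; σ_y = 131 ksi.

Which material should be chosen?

option Y

Screen on constraints: cost ≤ 260 $/kg; σ_y ≥ 355 MPa. Survivors: option Y, option P, option B.
In SI units:
  option Y: E = 413.0 GPa, ρ = 3150 kg/m³
  option P: E = 357.8 GPa, ρ = 3950 kg/m³
  option B: E = 215.1 GPa, ρ = 8590 kg/m³
  option Y: M = 6.45×10⁻³
  option P: M = 4.79×10⁻³
  option B: M = 1.71×10⁻³
Option Y ranks first.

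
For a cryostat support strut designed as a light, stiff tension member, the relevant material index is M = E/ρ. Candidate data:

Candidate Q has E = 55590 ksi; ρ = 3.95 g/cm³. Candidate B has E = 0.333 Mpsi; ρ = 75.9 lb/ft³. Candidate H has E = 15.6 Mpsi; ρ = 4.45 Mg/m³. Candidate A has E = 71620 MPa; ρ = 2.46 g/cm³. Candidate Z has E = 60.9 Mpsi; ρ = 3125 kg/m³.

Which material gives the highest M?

candidate Z

Convert each candidate to consistent units, then evaluate M:
  candidate Q: E = 383.3 GPa, ρ = 3950 kg/m³
  candidate B: E = 2.296 GPa, ρ = 1216 kg/m³
  candidate H: E = 107.6 GPa, ρ = 4450 kg/m³
  candidate A: E = 71.62 GPa, ρ = 2460 kg/m³
  candidate Z: E = 419.9 GPa, ρ = 3125 kg/m³
  candidate Z: M = 134 MN·m/kg
  candidate Q: M = 97.0 MN·m/kg
  candidate A: M = 29.1 MN·m/kg
  candidate H: M = 24.2 MN·m/kg
  candidate B: M = 1.89 MN·m/kg
Candidate Z has the largest M.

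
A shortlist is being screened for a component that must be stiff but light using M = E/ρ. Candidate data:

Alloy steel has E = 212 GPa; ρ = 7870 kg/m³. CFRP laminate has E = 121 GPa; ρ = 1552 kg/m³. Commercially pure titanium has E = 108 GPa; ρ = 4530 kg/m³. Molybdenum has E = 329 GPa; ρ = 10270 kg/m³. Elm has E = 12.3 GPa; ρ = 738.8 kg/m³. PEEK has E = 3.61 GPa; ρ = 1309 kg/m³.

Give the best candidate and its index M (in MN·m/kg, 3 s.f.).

CFRP laminate, M = 78.0 MN·m/kg

Evaluate M for each candidate:
  CFRP laminate: M = 78.0 MN·m/kg
  molybdenum: M = 32.0 MN·m/kg
  alloy steel: M = 26.9 MN·m/kg
  commercially pure titanium: M = 23.8 MN·m/kg
  elm: M = 16.6 MN·m/kg
  PEEK: M = 2.76 MN·m/kg
CFRP laminate ranks first.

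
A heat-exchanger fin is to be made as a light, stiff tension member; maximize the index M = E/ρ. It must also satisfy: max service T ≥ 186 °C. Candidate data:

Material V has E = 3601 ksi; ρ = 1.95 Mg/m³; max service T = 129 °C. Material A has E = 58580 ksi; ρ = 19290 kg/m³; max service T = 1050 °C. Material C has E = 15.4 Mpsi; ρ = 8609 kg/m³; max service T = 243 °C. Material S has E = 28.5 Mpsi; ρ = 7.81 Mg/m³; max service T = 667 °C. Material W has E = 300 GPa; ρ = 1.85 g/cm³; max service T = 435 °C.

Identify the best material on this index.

Screen on constraints: max service T ≥ 186 °C. Survivors: material A, material C, material S, material W.
Convert each candidate to consistent units, then evaluate M:
  material A: E = 403.9 GPa, ρ = 19290 kg/m³
  material C: E = 106.2 GPa, ρ = 8609 kg/m³
  material S: E = 196.5 GPa, ρ = 7810 kg/m³
  material W: E = 300.0 GPa, ρ = 1850 kg/m³
  material W: M = 162 MN·m/kg
  material S: M = 25.2 MN·m/kg
  material A: M = 20.9 MN·m/kg
  material C: M = 12.3 MN·m/kg
Material W ranks first.

material W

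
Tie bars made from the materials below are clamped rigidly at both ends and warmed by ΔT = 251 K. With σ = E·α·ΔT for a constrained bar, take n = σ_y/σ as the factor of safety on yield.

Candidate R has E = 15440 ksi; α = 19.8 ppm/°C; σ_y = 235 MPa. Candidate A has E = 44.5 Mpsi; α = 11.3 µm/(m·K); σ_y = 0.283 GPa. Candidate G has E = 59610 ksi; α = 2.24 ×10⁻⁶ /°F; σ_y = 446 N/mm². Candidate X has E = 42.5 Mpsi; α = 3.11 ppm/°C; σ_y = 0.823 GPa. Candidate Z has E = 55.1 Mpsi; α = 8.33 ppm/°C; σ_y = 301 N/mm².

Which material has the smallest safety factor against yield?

Per material, after unit conversion:
  candidate R: E = 106.5, α = 19.8, σ_y = 235.0 → σ = 529 MPa, n = 0.444
  candidate A: E = 306.8, α = 11.3, σ_y = 283.0 → σ = 870 MPa, n = 0.325
  candidate G: E = 411.0, α = 4.03, σ_y = 446.0 → σ = 416 MPa, n = 1.07
  candidate X: E = 293.0, α = 3.11, σ_y = 823.0 → σ = 229 MPa, n = 3.60
  candidate Z: E = 379.9, α = 8.33, σ_y = 301.0 → σ = 794 MPa, n = 0.379
Smallest n: candidate A with n = 0.325.

candidate A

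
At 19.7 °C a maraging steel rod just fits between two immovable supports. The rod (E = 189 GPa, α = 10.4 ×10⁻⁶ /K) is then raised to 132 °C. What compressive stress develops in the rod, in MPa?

ΔT = 112.3 K. Constrained thermal stress σ = E·α·ΔT = 189.0×10³ MPa × 10.4×10⁻⁶ × 112.3 = 221 MPa (compressive).

221 MPa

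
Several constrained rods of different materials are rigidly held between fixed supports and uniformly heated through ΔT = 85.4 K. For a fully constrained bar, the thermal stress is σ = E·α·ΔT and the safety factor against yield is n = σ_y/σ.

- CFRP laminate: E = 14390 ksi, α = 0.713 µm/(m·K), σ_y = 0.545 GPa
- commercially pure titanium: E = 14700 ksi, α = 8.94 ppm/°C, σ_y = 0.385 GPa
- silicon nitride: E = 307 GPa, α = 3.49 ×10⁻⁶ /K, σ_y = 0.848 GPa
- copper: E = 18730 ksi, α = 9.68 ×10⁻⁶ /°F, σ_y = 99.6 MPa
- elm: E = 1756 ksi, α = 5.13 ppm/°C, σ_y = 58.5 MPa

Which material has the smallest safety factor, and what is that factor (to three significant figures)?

copper, n = 0.518

Converting E to GPa, α to ×10⁻⁶/K, σ_y to MPa, then σ and n for each:
  CFRP laminate: E = 99.22, α = 0.713, σ_y = 545.0 → σ = 6.04 MPa, n = 90.2
  commercially pure titanium: E = 101.4, α = 8.94, σ_y = 385.0 → σ = 77.4 MPa, n = 4.98
  silicon nitride: E = 307.0, α = 3.49, σ_y = 848.0 → σ = 91.5 MPa, n = 9.27
  copper: E = 129.1, α = 17.4, σ_y = 99.60 → σ = 192 MPa, n = 0.518
  elm: E = 12.11, α = 5.13, σ_y = 58.50 → σ = 5.30 MPa, n = 11.0
Copper has the lowest safety factor, n = 0.518.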